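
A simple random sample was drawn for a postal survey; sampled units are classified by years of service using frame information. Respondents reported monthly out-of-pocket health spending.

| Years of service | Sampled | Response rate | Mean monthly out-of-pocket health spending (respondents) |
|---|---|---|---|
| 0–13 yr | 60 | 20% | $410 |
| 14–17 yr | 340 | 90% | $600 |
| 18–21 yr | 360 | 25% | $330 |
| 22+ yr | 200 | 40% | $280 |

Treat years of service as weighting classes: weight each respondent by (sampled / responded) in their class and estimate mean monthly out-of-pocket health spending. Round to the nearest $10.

Each respondent's weight = sampled/responded in their class; summing within a class gives n_sampled, so:
  0–13 yr: 60 × 410 = 24,600
  14–17 yr: 340 × 600 = 204,000
  18–21 yr: 360 × 330 = 118,800
  22+ yr: 200 × 280 = 56,000
Adjusted estimate = 403,400 / 960 = 420.208 → $420.

$420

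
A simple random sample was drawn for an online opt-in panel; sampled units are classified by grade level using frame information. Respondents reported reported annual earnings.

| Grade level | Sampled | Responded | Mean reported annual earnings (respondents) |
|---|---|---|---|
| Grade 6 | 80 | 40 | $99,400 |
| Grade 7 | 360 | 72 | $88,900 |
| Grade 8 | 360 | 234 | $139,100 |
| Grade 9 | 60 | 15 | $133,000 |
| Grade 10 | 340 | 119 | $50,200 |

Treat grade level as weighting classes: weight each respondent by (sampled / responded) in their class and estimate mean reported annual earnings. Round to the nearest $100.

$95,900

Response rates by class: Grade 6 40/80 = 50%, Grade 7 72/360 = 20%, Grade 8 234/360 = 65%, Grade 9 15/60 = 25%, Grade 10 119/340 = 35%.
Each respondent's weight = sampled/responded in their class; summing within a class gives n_sampled, so:
  Grade 6: 80 × 99,400 = 7,952,000
  Grade 7: 360 × 88,900 = 32,004,000
  Grade 8: 360 × 139,100 = 50,076,000
  Grade 9: 60 × 133,000 = 7,980,000
  Grade 10: 340 × 50,200 = 17,068,000
Adjusted estimate = 115,080,000 / 1,200 = 95,900 → $95,900.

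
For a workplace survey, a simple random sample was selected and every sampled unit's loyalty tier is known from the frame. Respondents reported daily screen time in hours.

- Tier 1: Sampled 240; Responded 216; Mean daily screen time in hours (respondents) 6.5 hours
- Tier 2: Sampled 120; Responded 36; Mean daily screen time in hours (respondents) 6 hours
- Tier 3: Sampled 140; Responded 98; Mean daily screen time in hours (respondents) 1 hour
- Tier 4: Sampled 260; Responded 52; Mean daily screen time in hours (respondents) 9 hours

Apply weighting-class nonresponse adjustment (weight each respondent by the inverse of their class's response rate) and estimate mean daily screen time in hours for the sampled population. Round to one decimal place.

Class response rates: Tier 1 216/240 = 90%, Tier 2 36/120 = 30%, Tier 3 98/140 = 70%, Tier 4 52/260 = 20%.
Weighting each respondent by the inverse class response rate inflates each class back to its sampled size, so the class weight is n_sampled:
  Tier 1: 240 × 6.5 = 1560
  Tier 2: 120 × 6 = 720
  Tier 3: 140 × 1 = 140
  Tier 4: 260 × 9 = 2340
Adjusted estimate = 4760 / 760 = 6.26316 → 6.3.

6.3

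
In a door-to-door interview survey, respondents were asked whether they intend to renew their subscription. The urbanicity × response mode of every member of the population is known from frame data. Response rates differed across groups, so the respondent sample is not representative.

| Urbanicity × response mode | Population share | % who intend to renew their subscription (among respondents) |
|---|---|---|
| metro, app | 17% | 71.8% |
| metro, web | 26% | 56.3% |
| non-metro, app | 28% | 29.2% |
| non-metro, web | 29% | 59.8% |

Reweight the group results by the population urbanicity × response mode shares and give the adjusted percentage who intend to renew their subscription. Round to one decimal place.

52.4%

Reweight to the known urbanicity × response mode distribution:
  metro, app: 0.17 × 71.8 = 12.206
  metro, web: 0.26 × 56.3 = 14.638
  non-metro, app: 0.28 × 29.2 = 8.176
  non-metro, web: 0.29 × 59.8 = 17.342
Post-stratified estimate = 52.362 → 52.4%.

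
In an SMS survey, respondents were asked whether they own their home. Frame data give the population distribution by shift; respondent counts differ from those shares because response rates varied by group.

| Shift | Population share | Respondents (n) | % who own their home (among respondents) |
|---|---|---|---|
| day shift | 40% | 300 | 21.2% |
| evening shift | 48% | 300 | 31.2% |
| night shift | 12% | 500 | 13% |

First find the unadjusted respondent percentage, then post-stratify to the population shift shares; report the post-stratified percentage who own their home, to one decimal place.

25.0%

Unadjusted (pooled respondent) estimate weights by respondent counts:
  (300/1100)×21.2 + (300/1100)×31.2 + (500/1100)×13 = 20.2%
Reweighting by population shift shares:
  0.4×21.2 + 0.48×31.2 + 0.12×13 = 25.016%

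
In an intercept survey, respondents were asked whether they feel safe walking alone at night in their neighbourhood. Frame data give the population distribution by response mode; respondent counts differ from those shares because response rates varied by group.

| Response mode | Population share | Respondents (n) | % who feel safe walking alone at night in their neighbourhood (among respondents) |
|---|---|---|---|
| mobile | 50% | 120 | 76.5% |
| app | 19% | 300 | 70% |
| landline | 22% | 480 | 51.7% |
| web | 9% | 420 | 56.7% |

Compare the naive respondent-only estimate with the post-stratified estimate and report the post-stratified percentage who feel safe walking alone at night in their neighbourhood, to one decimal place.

68.0%

Unadjusted (pooled respondent) estimate weights by respondent counts:
  (120/1320)×76.5 + (300/1320)×70 + (480/1320)×51.7 + (420/1320)×56.7 = 59.7045%
Post-stratifying to population shares instead:
  0.5×76.5 + 0.19×70 + 0.22×51.7 + 0.09×56.7 = 68.027%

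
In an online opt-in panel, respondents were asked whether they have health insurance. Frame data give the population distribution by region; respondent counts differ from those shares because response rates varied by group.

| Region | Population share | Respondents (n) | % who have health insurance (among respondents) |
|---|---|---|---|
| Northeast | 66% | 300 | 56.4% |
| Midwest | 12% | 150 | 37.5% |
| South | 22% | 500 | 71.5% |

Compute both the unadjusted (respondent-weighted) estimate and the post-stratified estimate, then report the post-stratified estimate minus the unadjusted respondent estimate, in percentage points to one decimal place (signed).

Without adjustment, the pooled respondent share is:
  (300/950)×56.4 + (150/950)×37.5 + (500/950)×71.5 = 61.3632%
Post-stratified estimate weights by population shares:
  0.66×56.4 + 0.12×37.5 + 0.22×71.5 = 57.454%
Difference = 57.454 − 61.3632 = -3.9092 pp.

-3.9 percentage points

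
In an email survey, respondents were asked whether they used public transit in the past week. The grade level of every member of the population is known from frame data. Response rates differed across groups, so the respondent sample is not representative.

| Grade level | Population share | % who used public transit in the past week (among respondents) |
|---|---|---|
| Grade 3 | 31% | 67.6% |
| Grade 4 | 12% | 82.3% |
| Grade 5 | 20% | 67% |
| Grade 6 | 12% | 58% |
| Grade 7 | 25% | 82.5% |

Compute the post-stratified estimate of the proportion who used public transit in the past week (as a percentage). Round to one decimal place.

Weight each group's respondent value by its population share:
  Grade 3: 0.31 × 67.6 = 20.956
  Grade 4: 0.12 × 82.3 = 9.876
  Grade 5: 0.2 × 67 = 13.4
  Grade 6: 0.12 × 58 = 6.96
  Grade 7: 0.25 × 82.5 = 20.625
Post-stratified estimate = 71.817 → 71.8%.

71.8%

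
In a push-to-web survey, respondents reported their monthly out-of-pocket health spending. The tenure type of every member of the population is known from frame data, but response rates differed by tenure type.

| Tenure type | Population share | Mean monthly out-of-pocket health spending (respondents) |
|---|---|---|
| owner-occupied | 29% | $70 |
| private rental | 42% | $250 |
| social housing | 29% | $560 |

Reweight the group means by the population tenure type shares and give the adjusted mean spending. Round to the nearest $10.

Each cell contributes population-share × respondent value:
  owner-occupied: 0.29 × 70 = 20.3
  private rental: 0.42 × 250 = 105
  social housing: 0.29 × 560 = 162.4
Post-stratified estimate = 287.7 → $290.

$290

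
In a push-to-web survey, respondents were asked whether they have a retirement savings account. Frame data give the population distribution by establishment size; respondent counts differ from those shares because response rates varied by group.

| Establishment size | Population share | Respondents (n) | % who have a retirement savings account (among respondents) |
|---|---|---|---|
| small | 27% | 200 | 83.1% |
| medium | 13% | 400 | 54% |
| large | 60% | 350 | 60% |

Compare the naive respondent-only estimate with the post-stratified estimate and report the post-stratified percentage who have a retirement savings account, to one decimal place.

Unadjusted (pooled respondent) estimate weights by respondent counts:
  (200/950)×83.1 + (400/950)×54 + (350/950)×60 = 62.3368%
Reweighting by population establishment size shares:
  0.27×83.1 + 0.13×54 + 0.6×60 = 65.457%

65.5%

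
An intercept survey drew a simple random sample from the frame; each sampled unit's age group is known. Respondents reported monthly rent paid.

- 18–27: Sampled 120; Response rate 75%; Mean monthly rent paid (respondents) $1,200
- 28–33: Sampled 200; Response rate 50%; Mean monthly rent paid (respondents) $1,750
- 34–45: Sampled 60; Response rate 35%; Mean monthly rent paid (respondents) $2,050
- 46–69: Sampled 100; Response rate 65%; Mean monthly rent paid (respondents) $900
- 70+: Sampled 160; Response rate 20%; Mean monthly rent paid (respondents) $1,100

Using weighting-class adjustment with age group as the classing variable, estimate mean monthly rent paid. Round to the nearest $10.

$1,380

With weight = n_sampled/n_responded per class, the weighted class total is n_sampled:
  18–27: 120 × 1200 = 144,000
  28–33: 200 × 1750 = 350,000
  34–45: 60 × 2050 = 123,000
  46–69: 100 × 900 = 90,000
  70+: 160 × 1100 = 176,000
Adjusted estimate = 883,000 / 640 = 1379.69 → $1,380.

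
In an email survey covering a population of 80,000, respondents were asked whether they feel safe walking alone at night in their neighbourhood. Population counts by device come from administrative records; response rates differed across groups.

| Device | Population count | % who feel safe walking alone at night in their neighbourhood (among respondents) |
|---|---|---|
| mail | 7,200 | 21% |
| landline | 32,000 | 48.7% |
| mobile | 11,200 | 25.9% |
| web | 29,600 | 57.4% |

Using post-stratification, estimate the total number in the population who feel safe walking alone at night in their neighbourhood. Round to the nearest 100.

37,000

Estimated count per cell = population count × respondent percentage:
  mail: 7,200 × 21% = 1512
  landline: 32,000 × 48.7% = 15,584
  mobile: 11,200 × 25.9% = 2900.8
  web: 29,600 × 57.4% = 16990.4
Estimated total = 36987.2 → 37,000.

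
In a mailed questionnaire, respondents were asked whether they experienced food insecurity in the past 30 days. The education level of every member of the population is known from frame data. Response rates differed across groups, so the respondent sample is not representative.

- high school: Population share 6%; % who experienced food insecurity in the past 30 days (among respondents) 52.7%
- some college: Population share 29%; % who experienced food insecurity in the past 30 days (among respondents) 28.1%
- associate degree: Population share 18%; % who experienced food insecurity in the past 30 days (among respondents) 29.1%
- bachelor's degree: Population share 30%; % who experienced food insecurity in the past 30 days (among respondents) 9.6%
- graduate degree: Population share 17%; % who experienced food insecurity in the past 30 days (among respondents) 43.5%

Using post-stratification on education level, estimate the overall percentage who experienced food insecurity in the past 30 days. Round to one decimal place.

26.8%

Weight each group's respondent value by its population share:
  high school: 0.06 × 52.7 = 3.162
  some college: 0.29 × 28.1 = 8.149
  associate degree: 0.18 × 29.1 = 5.238
  bachelor's degree: 0.3 × 9.6 = 2.88
  graduate degree: 0.17 × 43.5 = 7.395
Post-stratified estimate = 26.824 → 26.8%.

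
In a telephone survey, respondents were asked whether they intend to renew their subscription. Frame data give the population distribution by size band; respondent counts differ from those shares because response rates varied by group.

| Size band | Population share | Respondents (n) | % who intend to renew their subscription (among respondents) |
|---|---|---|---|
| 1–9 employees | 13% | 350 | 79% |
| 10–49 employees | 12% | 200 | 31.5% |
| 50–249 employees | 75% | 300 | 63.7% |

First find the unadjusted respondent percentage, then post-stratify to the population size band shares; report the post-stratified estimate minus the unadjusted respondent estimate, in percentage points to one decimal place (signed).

-0.6 percentage points

Naive respondent-only estimate (weights = respondent counts):
  (350/850)×79 + (200/850)×31.5 + (300/850)×63.7 = 62.4235%
Post-stratified estimate weights by population shares:
  0.13×79 + 0.12×31.5 + 0.75×63.7 = 61.825%
Difference = 61.825 − 62.4235 = -0.5985 pp.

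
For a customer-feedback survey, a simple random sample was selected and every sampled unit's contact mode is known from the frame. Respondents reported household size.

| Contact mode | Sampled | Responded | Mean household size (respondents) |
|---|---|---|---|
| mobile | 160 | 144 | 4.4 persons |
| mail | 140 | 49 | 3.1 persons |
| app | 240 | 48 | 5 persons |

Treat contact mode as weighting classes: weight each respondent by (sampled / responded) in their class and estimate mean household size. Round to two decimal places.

4.33

Response rates by class: mobile 144/160 = 90%, mail 49/140 = 35%, app 48/240 = 20%.
With weight = n_sampled/n_responded per class, the weighted class total is n_sampled:
  mobile: 160 × 4.4 = 704
  mail: 140 × 3.1 = 434
  app: 240 × 5 = 1200
Adjusted estimate = 2338 / 540 = 4.32963 → 4.33.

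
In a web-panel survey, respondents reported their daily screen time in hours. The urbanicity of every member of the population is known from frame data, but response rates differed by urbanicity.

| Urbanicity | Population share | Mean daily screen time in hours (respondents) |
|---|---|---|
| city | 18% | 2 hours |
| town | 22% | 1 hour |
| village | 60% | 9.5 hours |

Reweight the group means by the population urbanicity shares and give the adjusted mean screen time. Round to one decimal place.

6.3

Reweight to the known urbanicity distribution:
  city: 0.18 × 2 = 0.36
  town: 0.22 × 1 = 0.22
  village: 0.6 × 9.5 = 5.7
Post-stratified estimate = 6.28 → 6.3.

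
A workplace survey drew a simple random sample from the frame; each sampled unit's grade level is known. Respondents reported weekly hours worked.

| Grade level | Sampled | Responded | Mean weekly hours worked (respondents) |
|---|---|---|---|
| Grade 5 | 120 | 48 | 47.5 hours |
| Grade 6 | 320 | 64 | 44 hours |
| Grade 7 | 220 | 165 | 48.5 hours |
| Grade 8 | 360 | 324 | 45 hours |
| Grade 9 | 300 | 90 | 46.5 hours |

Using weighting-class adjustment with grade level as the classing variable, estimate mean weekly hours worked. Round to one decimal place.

Class response rates: Grade 5 48/120 = 40%, Grade 6 64/320 = 20%, Grade 7 165/220 = 75%, Grade 8 324/360 = 90%, Grade 9 90/300 = 30%.
Weighting each respondent by the inverse class response rate inflates each class back to its sampled size, so the class weight is n_sampled:
  Grade 5: 120 × 47.5 = 5700
  Grade 6: 320 × 44 = 14,080
  Grade 7: 220 × 48.5 = 10,670
  Grade 8: 360 × 45 = 16,200
  Grade 9: 300 × 46.5 = 13,950
Adjusted estimate = 60,600 / 1,320 = 45.9091 → 45.9.

45.9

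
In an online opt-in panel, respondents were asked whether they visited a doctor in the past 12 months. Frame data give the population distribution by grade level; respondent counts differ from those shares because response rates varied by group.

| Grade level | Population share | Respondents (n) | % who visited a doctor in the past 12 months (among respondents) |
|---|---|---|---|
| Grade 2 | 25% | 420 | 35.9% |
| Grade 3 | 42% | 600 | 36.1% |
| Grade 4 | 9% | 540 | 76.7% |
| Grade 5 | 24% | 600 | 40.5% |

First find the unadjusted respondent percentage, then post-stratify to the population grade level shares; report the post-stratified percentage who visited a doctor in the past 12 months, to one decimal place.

40.8%

Unadjusted (pooled respondent) estimate weights by respondent counts:
  (420/2160)×35.9 + (600/2160)×36.1 + (540/2160)×76.7 + (600/2160)×40.5 = 47.4333%
Post-stratified estimate weights by population shares:
  0.25×35.9 + 0.42×36.1 + 0.09×76.7 + 0.24×40.5 = 40.76%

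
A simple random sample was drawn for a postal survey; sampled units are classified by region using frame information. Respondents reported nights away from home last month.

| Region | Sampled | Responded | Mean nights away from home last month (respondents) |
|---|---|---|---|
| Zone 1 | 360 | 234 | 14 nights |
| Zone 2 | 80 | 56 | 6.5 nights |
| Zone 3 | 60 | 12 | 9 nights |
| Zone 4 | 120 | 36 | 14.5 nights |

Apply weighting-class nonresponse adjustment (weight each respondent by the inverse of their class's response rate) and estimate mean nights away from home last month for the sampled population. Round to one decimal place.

12.6

Class response rates: Zone 1 234/360 = 65%, Zone 2 56/80 = 70%, Zone 3 12/60 = 20%, Zone 4 36/120 = 30%.
With weight = n_sampled/n_responded per class, the weighted class total is n_sampled:
  Zone 1: 360 × 14 = 5040
  Zone 2: 80 × 6.5 = 520
  Zone 3: 60 × 9 = 540
  Zone 4: 120 × 14.5 = 1740
Adjusted estimate = 7840 / 620 = 12.6452 → 12.6.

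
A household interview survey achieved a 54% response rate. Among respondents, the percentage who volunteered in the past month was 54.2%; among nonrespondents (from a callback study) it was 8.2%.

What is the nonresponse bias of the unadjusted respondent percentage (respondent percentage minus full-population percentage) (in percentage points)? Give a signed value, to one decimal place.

Nonresponse fraction = 1 − 0.54 = 0.46.
Bias = (nonresponse fraction) × (respondent percentage − nonrespondent percentage)
     = 0.46 × (54.2 − 8.2) = 0.46 × 46 = 21.16.

+21.2 percentage points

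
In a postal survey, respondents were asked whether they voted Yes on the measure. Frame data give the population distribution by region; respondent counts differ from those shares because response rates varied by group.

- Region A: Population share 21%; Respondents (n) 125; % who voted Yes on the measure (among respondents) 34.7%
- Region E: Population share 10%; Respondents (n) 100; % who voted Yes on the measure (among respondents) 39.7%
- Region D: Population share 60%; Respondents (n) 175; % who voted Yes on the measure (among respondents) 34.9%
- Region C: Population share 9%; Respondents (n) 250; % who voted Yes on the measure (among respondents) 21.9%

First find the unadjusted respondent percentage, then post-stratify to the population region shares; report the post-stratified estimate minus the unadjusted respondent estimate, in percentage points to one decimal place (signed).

+3.6 percentage points

Naive respondent-only estimate (weights = respondent counts):
  (125/650)×34.7 + (100/650)×39.7 + (175/650)×34.9 + (250/650)×21.9 = 30.6%
Post-stratifying to population shares instead:
  0.21×34.7 + 0.1×39.7 + 0.6×34.9 + 0.09×21.9 = 34.168%
Difference = 34.168 − 30.6 = 3.568 pp.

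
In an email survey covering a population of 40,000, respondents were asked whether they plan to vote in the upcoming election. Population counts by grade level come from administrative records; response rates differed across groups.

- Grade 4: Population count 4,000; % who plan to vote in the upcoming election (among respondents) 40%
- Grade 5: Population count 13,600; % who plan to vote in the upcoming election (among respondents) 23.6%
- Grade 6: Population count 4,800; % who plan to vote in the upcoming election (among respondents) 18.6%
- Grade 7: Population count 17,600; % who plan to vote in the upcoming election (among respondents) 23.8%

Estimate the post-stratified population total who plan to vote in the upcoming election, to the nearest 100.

Estimated count per cell = population count × respondent percentage:
  Grade 4: 4,000 × 40% = 1600
  Grade 5: 13,600 × 23.6% = 3209.6
  Grade 6: 4,800 × 18.6% = 892.8
  Grade 7: 17,600 × 23.8% = 4188.8
Estimated total = 9891.2 → 9,900.

9,900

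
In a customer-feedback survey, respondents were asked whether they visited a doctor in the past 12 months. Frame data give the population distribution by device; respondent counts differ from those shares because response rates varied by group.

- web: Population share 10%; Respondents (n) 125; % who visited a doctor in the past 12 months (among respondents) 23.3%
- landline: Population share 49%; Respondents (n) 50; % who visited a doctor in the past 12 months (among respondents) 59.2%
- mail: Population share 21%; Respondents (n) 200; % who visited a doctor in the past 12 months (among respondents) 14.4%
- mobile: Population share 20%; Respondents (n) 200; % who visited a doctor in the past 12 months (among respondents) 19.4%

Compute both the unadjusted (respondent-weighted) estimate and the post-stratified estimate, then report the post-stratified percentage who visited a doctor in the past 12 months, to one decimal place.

Unadjusted (pooled respondent) estimate weights by respondent counts:
  (125/575)×23.3 + (50/575)×59.2 + (200/575)×14.4 + (200/575)×19.4 = 21.9696%
Reweighting by population device shares:
  0.1×23.3 + 0.49×59.2 + 0.21×14.4 + 0.2×19.4 = 38.242%

38.2%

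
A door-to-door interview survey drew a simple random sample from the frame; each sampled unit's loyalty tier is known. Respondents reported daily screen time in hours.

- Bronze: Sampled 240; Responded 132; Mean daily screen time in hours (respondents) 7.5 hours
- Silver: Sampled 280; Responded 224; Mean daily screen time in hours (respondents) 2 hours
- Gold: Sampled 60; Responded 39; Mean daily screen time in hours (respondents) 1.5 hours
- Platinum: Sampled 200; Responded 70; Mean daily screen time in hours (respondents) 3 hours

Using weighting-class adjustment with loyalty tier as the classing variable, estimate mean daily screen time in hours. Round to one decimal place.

3.9

Class response rates: Bronze 132/240 = 55%, Silver 224/280 = 80%, Gold 39/60 = 65%, Platinum 70/200 = 35%.
Inverse-response-rate weighting restores each class to its sampled count, so class totals weight by n_sampled:
  Bronze: 240 × 7.5 = 1800
  Silver: 280 × 2 = 560
  Gold: 60 × 1.5 = 90
  Platinum: 200 × 3 = 600
Adjusted estimate = 3050 / 780 = 3.91026 → 3.9.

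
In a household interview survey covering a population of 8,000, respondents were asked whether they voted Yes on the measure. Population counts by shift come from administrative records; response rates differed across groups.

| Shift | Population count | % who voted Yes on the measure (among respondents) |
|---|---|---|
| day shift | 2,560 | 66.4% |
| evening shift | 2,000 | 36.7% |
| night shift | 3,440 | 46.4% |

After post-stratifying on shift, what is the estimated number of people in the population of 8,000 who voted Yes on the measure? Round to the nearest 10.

4,030

Estimated count per cell = population count × respondent percentage:
  day shift: 2,560 × 66.4% = 1699.84
  evening shift: 2,000 × 36.7% = 734
  night shift: 3,440 × 46.4% = 1596.16
Estimated total = 4030 → 4,030.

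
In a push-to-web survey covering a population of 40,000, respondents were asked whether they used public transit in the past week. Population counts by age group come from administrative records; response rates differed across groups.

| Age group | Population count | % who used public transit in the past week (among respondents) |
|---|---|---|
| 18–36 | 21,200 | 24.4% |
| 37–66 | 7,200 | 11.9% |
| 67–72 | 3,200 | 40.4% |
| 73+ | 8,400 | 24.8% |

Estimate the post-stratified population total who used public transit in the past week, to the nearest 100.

9,400

Each cell contributes its population count × the respondent rate:
  18–36: 21,200 × 24.4% = 5172.8
  37–66: 7,200 × 11.9% = 856.8
  67–72: 3,200 × 40.4% = 1292.8
  73+: 8,400 × 24.8% = 2083.2
Estimated total = 9405.6 → 9,400.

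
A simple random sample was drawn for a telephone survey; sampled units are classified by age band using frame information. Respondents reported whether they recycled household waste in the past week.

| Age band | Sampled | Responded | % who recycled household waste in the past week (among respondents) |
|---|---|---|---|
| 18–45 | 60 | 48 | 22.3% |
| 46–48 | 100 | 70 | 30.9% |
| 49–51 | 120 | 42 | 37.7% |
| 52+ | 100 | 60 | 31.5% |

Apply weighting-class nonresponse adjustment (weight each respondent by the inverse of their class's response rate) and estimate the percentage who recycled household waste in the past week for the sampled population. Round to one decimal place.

Class response rates: 18–45 48/60 = 80%, 46–48 70/100 = 70%, 49–51 42/120 = 35%, 52+ 60/100 = 60%.
Inverse-response-rate weighting restores each class to its sampled count, so class totals weight by n_sampled:
  18–45: 60 × 22.3 = 1338
  46–48: 100 × 30.9 = 3090
  49–51: 120 × 37.7 = 4524
  52+: 100 × 31.5 = 3150
Adjusted estimate = 12,102 / 380 = 31.8474 → 31.8%.

31.8%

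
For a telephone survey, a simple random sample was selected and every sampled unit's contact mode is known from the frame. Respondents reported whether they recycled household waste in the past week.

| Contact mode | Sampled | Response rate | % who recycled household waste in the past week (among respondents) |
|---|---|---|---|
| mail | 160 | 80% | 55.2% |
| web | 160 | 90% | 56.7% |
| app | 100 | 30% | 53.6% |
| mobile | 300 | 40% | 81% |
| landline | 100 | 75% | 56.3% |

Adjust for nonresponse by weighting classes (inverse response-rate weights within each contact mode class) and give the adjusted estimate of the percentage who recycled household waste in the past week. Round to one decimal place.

With weight = n_sampled/n_responded per class, the weighted class total is n_sampled:
  mail: 160 × 55.2 = 8832
  web: 160 × 56.7 = 9072
  app: 100 × 53.6 = 5360
  mobile: 300 × 81 = 24,300
  landline: 100 × 56.3 = 5630
Adjusted estimate = 53,194 / 820 = 64.8707 → 64.9%.

64.9%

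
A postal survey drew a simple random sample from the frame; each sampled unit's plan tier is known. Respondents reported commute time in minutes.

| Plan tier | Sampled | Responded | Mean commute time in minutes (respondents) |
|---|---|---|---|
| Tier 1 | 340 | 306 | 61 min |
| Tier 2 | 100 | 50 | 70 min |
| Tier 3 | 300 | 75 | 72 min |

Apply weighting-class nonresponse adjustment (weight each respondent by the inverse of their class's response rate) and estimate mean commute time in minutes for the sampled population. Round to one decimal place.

66.7

Response rates by class: Tier 1 306/340 = 90%, Tier 2 50/100 = 50%, Tier 3 75/300 = 25%.
Weighting each respondent by the inverse class response rate inflates each class back to its sampled size, so the class weight is n_sampled:
  Tier 1: 340 × 61 = 20,740
  Tier 2: 100 × 70 = 7000
  Tier 3: 300 × 72 = 21,600
Adjusted estimate = 49,340 / 740 = 66.6757 → 66.7.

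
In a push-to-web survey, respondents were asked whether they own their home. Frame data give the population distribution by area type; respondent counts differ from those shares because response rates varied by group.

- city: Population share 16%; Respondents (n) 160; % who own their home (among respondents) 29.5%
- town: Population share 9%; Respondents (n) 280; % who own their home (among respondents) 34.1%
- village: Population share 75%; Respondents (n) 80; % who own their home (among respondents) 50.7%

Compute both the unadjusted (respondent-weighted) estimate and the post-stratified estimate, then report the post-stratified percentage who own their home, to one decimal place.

Naive respondent-only estimate (weights = respondent counts):
  (160/520)×29.5 + (280/520)×34.1 + (80/520)×50.7 = 35.2385%
Reweighting by population area type shares:
  0.16×29.5 + 0.09×34.1 + 0.75×50.7 = 45.814%

45.8%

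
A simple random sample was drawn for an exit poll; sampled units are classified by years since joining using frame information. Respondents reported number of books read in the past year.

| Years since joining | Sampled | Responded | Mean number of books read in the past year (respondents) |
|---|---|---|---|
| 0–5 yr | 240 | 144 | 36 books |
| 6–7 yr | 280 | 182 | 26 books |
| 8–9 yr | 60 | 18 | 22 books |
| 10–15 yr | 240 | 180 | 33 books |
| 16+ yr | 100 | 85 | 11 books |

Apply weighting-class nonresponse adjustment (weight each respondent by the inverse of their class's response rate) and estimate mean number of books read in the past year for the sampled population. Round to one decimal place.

28.5

Class response rates: 0–5 yr 144/240 = 60%, 6–7 yr 182/280 = 65%, 8–9 yr 18/60 = 30%, 10–15 yr 180/240 = 75%, 16+ yr 85/100 = 85%.
With weight = n_sampled/n_responded per class, the weighted class total is n_sampled:
  0–5 yr: 240 × 36 = 8640
  6–7 yr: 280 × 26 = 7280
  8–9 yr: 60 × 22 = 1320
  10–15 yr: 240 × 33 = 7920
  16+ yr: 100 × 11 = 1100
Adjusted estimate = 26,260 / 920 = 28.5435 → 28.5.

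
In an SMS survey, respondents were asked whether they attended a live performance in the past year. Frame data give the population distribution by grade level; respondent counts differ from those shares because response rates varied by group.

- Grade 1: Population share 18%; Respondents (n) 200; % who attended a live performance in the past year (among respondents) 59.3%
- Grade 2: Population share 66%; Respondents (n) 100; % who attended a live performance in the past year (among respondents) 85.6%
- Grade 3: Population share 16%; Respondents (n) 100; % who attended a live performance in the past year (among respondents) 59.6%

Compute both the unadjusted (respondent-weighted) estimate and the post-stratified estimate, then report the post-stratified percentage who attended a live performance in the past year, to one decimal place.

76.7%

Unadjusted (pooled respondent) estimate weights by respondent counts:
  (200/400)×59.3 + (100/400)×85.6 + (100/400)×59.6 = 65.95%
Post-stratified estimate weights by population shares:
  0.18×59.3 + 0.66×85.6 + 0.16×59.6 = 76.706%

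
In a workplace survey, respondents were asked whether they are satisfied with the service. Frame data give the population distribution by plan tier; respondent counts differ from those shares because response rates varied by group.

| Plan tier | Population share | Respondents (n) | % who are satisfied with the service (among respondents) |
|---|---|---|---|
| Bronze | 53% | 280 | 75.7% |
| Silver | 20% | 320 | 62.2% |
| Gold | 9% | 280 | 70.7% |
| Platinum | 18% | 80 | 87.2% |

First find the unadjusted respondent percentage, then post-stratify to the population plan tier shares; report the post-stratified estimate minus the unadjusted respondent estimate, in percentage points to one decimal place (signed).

Without adjustment, the pooled respondent share is:
  (280/960)×75.7 + (320/960)×62.2 + (280/960)×70.7 + (80/960)×87.2 = 70.7%
Post-stratifying to population shares instead:
  0.53×75.7 + 0.2×62.2 + 0.09×70.7 + 0.18×87.2 = 74.62%
Difference = 74.62 − 70.7 = 3.92 pp.

+3.9 percentage points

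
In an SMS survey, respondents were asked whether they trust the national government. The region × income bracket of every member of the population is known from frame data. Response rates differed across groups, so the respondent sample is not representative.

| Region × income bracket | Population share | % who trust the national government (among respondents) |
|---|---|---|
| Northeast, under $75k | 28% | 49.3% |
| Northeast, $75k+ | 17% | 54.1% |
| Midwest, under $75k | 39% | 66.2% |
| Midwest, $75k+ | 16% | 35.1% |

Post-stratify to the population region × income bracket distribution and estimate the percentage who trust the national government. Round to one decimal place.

Each cell contributes population-share × respondent value:
  Northeast, under $75k: 0.28 × 49.3 = 13.804
  Northeast, $75k+: 0.17 × 54.1 = 9.197
  Midwest, under $75k: 0.39 × 66.2 = 25.818
  Midwest, $75k+: 0.16 × 35.1 = 5.616
Post-stratified estimate = 54.435 → 54.4%.

54.4%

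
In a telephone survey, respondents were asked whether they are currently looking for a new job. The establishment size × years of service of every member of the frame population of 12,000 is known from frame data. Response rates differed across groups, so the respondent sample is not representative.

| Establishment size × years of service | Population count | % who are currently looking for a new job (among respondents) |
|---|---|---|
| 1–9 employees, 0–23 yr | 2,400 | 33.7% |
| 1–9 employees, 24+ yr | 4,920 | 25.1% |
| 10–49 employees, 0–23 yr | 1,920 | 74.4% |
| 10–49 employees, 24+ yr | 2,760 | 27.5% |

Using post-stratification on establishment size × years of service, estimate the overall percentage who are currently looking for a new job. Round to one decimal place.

Each cell contributes population-share × respondent value:
  1–9 employees, 0–23 yr: (2,400/12,000) × 33.7 = 6.74
  1–9 employees, 24+ yr: (4,920/12,000) × 25.1 = 10.291
  10–49 employees, 0–23 yr: (1,920/12,000) × 74.4 = 11.904
  10–49 employees, 24+ yr: (2,760/12,000) × 27.5 = 6.325
Post-stratified estimate = 35.26 → 35.3%.

35.3%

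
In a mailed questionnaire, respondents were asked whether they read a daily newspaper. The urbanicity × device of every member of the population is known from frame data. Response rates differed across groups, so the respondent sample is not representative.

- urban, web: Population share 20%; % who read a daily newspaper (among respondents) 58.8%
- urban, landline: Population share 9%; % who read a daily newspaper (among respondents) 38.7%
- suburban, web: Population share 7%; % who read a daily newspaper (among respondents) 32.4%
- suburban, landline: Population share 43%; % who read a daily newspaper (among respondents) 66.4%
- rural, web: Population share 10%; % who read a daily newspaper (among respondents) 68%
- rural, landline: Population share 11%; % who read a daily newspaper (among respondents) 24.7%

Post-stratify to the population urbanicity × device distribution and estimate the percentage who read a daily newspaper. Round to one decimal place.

55.6%

Reweight to the known urbanicity × device distribution:
  urban, web: 0.2 × 58.8 = 11.76
  urban, landline: 0.09 × 38.7 = 3.483
  suburban, web: 0.07 × 32.4 = 2.268
  suburban, landline: 0.43 × 66.4 = 28.552
  rural, web: 0.1 × 68 = 6.8
  rural, landline: 0.11 × 24.7 = 2.717
Post-stratified estimate = 55.58 → 55.6%.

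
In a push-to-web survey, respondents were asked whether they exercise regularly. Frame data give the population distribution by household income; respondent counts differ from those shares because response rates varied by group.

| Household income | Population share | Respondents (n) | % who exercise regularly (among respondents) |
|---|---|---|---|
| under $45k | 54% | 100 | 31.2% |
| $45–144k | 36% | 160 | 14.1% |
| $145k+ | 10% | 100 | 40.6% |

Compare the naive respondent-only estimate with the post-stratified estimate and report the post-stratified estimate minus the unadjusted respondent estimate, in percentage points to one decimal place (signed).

-0.2 percentage points

Unadjusted (pooled respondent) estimate weights by respondent counts:
  (100/360)×31.2 + (160/360)×14.1 + (100/360)×40.6 = 26.2111%
Post-stratified estimate weights by population shares:
  0.54×31.2 + 0.36×14.1 + 0.1×40.6 = 25.984%
Difference = 25.984 − 26.2111 = -0.2271 pp.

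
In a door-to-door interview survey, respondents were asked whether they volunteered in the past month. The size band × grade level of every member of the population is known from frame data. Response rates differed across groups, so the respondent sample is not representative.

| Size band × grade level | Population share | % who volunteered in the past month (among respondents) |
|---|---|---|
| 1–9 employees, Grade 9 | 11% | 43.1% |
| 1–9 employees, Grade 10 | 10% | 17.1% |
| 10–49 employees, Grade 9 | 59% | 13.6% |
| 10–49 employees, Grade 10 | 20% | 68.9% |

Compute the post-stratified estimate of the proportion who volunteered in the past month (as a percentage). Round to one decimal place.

Post-stratification weights by population share, not respondent share:
  1–9 employees, Grade 9: 0.11 × 43.1 = 4.741
  1–9 employees, Grade 10: 0.1 × 17.1 = 1.71
  10–49 employees, Grade 9: 0.59 × 13.6 = 8.024
  10–49 employees, Grade 10: 0.2 × 68.9 = 13.78
Post-stratified estimate = 28.255 → 28.3%.

28.3%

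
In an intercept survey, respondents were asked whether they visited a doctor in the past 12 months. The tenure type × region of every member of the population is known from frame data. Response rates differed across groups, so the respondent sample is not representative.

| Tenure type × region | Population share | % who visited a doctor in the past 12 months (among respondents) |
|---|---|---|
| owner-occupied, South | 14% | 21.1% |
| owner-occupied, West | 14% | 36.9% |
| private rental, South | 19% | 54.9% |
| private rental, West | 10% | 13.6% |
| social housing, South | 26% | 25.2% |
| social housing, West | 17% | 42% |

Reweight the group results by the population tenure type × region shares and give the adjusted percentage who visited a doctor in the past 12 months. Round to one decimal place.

33.6%

Reweight to the known tenure type × region distribution:
  owner-occupied, South: 0.14 × 21.1 = 2.954
  owner-occupied, West: 0.14 × 36.9 = 5.166
  private rental, South: 0.19 × 54.9 = 10.431
  private rental, West: 0.1 × 13.6 = 1.36
  social housing, South: 0.26 × 25.2 = 6.552
  social housing, West: 0.17 × 42 = 7.14
Post-stratified estimate = 33.603 → 33.6%.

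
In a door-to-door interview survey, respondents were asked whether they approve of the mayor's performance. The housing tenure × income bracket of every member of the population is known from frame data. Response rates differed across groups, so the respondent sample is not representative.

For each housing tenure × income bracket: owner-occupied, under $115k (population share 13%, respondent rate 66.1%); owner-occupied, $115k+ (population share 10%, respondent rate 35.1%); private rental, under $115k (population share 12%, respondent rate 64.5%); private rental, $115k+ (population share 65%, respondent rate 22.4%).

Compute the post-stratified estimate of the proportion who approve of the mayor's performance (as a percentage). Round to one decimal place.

Reweight to the known housing tenure × income bracket distribution:
  owner-occupied, under $115k: 0.13 × 66.1 = 8.593
  owner-occupied, $115k+: 0.1 × 35.1 = 3.51
  private rental, under $115k: 0.12 × 64.5 = 7.74
  private rental, $115k+: 0.65 × 22.4 = 14.56
Post-stratified estimate = 34.403 → 34.4%.

34.4%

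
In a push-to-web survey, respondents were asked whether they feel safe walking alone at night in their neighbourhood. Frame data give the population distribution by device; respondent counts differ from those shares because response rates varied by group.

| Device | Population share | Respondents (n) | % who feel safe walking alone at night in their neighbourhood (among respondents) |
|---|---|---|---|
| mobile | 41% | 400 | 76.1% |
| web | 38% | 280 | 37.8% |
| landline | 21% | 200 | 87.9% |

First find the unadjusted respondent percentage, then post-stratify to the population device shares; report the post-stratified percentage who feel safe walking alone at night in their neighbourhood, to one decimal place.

Naive respondent-only estimate (weights = respondent counts):
  (400/880)×76.1 + (280/880)×37.8 + (200/880)×87.9 = 66.5955%
Reweighting by population device shares:
  0.41×76.1 + 0.38×37.8 + 0.21×87.9 = 64.024%

64.0%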